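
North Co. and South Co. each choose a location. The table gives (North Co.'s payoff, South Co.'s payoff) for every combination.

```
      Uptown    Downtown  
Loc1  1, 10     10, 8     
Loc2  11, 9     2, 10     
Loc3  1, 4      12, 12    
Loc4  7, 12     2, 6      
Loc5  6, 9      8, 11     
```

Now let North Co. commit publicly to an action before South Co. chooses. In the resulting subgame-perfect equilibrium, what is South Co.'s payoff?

12

Backward induction with North Co. moving first.
- Loc1: BR = Uptown, leader payoff 1.
- Loc2: BR = Downtown, leader payoff 2.
- Loc3: BR = Downtown, leader payoff 12.
- Loc4: BR = Uptown, leader payoff 7.
- Loc5: BR = Downtown, leader payoff 8.
Maximizing over 1, 2, 12, 7, 8, North Co. chooses Loc3. Subgame-perfect outcome: (Loc3, Downtown) with payoffs (12, 12).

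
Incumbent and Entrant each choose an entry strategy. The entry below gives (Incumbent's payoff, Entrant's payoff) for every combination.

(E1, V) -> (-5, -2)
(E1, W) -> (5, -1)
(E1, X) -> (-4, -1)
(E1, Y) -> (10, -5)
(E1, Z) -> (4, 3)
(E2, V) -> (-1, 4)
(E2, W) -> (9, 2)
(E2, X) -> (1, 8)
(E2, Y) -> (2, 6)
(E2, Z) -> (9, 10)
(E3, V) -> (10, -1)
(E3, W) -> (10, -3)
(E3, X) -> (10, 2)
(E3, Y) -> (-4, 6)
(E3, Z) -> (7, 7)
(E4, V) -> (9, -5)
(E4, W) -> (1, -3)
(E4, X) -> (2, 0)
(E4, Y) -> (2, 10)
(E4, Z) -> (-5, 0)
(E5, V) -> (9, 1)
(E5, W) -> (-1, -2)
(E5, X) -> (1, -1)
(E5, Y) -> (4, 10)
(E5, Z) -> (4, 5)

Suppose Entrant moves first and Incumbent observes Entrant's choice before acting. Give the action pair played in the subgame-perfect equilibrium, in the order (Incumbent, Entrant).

(E2, Z)

Incumbent best-responds to each possible Entrant move:
- V: Incumbent compares -5, -1, 10, 9, 9 and picks E3; Entrant would get -1.
- W: Incumbent compares 5, 9, 10, 1, -1 and picks E3; Entrant would get -3.
- X: Incumbent compares -4, 1, 10, 2, 1 and picks E3; Entrant would get 2.
- Y: Incumbent compares 10, 2, -4, 2, 4 and picks E1; Entrant would get -5.
- Z: Incumbent compares 4, 9, 7, -5, 4 and picks E2; Entrant would get 10.
Maximizing over -1, -3, 2, -5, 10, Entrant chooses Z. Subgame-perfect outcome: (E2, Z) with payoffs (9, 10).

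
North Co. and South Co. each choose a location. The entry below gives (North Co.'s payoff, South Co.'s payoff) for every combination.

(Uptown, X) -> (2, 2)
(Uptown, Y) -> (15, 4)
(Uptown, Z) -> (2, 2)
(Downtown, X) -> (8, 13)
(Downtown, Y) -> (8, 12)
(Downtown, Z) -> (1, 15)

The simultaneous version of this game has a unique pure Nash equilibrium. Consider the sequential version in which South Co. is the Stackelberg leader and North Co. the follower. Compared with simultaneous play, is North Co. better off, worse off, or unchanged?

Backward induction with South Co. moving first.
- X: BR = Downtown, leader payoff 13.
- Y: BR = Uptown, leader payoff 4.
- Z: BR = Uptown, leader payoff 2.
Among 13, 4, 2, the best is 13 at X. Subgame-perfect outcome: (Downtown, X) with payoffs (8, 13).
Now find the simultaneous Nash equilibrium.
North Co.'s best replies: X→Downtown; Y→Uptown; Z→Uptown.
South Co.'s best replies: Uptown→Y; Downtown→Z.
The unique mutual best reply is (Uptown, Y), giving (15, 4).
North Co. earns 8 sequentially versus 15 at the Nash outcome: worse off.

worse off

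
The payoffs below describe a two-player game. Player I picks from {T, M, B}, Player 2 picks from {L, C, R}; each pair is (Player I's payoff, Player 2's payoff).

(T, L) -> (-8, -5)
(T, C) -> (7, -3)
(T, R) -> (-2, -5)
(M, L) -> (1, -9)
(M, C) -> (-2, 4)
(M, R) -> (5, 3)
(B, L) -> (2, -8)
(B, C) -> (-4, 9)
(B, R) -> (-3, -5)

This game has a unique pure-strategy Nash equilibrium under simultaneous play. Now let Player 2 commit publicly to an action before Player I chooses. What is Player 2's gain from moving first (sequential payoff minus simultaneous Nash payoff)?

6

Player I best-responds to each possible Player 2 move:
- L: BR = B, leader payoff -8.
- C: BR = T, leader payoff -3.
- R: BR = M, leader payoff 3.
Player 2's induced payoffs are -8, -3, 3, so Player 2 commits to R. Subgame-perfect outcome: (M, R) with payoffs (5, 3).
Now find the simultaneous Nash equilibrium.
Player I's best replies: L→B; C→T; R→M.
Player 2's best replies: T→C; M→C; B→C.
The unique mutual best reply is (T, C), giving (7, -3).
Player 2's commitment gain: 3 − -3 = 6.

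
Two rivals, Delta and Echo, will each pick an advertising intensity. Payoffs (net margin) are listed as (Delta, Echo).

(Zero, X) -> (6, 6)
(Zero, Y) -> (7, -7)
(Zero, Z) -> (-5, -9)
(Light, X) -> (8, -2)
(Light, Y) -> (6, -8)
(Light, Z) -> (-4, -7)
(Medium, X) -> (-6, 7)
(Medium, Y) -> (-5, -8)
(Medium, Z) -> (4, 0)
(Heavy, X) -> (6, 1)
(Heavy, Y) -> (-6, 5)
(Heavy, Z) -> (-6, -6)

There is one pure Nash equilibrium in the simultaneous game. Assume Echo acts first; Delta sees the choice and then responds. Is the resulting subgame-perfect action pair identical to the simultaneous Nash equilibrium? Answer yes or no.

no

Work backward from Delta's decision.
- X: BR = Light, leader payoff -2.
- Y: BR = Zero, leader payoff -7.
- Z: BR = Medium, leader payoff 0.
Among -2, -7, 0, the best is 0 at Z. Subgame-perfect outcome: (Medium, Z) with payoffs (4, 0).
Now find the simultaneous Nash equilibrium.
Delta's best replies: X→Light; Y→Zero; Z→Medium.
Echo's best replies: Zero→X; Light→X; Medium→X; Heavy→Y.
Only (Light, X) has each player best-responding; Nash payoffs (8, -2).
Sequential outcome (Medium, Z) differs from the Nash profile (Light, X).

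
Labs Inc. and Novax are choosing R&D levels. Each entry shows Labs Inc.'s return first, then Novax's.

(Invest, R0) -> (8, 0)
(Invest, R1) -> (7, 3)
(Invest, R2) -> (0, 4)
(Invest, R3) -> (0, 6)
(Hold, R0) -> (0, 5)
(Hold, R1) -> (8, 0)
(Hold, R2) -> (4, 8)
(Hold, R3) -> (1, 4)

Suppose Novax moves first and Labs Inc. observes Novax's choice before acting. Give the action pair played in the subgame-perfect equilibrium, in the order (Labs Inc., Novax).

Work backward from Labs Inc.'s decision.
- R0: Labs Inc. compares 8, 0 and picks Invest; Novax would get 0.
- R1: Labs Inc. compares 7, 8 and picks Hold; Novax would get 0.
- R2: Labs Inc. compares 0, 4 and picks Hold; Novax would get 8.
- R3: Labs Inc. compares 0, 1 and picks Hold; Novax would get 4.
Among 0, 0, 8, 4, the best is 8 at R2. Subgame-perfect outcome: (Hold, R2) with payoffs (4, 8).

(Hold, R2)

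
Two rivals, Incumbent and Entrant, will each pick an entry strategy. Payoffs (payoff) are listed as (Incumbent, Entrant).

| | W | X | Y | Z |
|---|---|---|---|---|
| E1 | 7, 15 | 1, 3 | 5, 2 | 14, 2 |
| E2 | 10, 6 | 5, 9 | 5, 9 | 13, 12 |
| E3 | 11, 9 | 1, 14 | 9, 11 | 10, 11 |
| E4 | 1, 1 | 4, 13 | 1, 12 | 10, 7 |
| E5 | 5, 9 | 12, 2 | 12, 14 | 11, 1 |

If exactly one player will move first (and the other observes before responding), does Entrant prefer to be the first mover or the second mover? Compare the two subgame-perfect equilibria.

first

If Incumbent leads: Entrant's best replies are E1→W, E2→Z, E3→X, E4→X, E5→Y; Incumbent's induced payoffs 7, 13, 1, 4, 12; outcome (E2, Z), payoffs (13, 12).
If Entrant leads: Incumbent's best replies are W→E3, X→E5, Y→E5, Z→E1; Entrant's induced payoffs 9, 2, 14, 2; outcome (E5, Y), payoffs (12, 14).
Entrant gets 14 moving first and 12 moving second, so Entrant prefers to move first.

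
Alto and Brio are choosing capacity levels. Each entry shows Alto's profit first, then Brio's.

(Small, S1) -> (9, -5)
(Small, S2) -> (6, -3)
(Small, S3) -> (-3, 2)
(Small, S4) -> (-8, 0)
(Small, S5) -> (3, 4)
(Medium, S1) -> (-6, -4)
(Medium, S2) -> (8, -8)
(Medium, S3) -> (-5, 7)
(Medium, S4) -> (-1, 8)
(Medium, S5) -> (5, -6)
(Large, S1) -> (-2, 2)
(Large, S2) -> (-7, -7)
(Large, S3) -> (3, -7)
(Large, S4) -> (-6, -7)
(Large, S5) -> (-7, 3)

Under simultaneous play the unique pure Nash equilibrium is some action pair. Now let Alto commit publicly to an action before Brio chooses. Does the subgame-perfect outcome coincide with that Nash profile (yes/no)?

no

Backward induction with Alto moving first.
- Small: BR = S5, leader payoff 3.
- Medium: BR = S4, leader payoff -1.
- Large: BR = S5, leader payoff -7.
Maximizing over 3, -1, -7, Alto chooses Small. Subgame-perfect outcome: (Small, S5) with payoffs (3, 4).
Under simultaneous play:
Alto's best replies: S1→Small; S2→Medium; S3→Large; S4→Medium; S5→Medium.
Brio's best replies: Small→S5; Medium→S4; Large→S5.
Only (Medium, S4) has each player best-responding; Nash payoffs (-1, 8).
Sequential outcome (Small, S5) differs from the Nash profile (Medium, S4).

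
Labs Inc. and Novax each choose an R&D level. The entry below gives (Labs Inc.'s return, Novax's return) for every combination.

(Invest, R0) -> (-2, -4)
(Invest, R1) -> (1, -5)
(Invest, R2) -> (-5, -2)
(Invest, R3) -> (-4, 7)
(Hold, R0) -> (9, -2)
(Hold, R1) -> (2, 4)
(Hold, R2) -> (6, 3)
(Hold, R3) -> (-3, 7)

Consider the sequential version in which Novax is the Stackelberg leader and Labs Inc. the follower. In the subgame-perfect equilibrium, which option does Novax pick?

R3

Labs Inc. best-responds to each possible Novax move:
- R0: BR = Hold, leader payoff -2.
- R1: BR = Hold, leader payoff 4.
- R2: BR = Hold, leader payoff 3.
- R3: BR = Hold, leader payoff 7.
Among -2, 4, 3, 7, the best is 7 at R3. Subgame-perfect outcome: (Hold, R3) with payoffs (-3, 7).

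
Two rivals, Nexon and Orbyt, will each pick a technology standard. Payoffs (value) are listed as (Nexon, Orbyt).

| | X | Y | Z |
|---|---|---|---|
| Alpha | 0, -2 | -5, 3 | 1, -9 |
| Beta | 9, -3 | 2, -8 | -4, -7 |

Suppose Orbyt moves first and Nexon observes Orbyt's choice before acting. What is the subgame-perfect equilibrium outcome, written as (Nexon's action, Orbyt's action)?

(Beta, X)

Solve by backward induction (Orbyt leads).
- X → Nexon plays Beta (best of 0, 9); Orbyt gets -3.
- Y → Nexon plays Beta (best of -5, 2); Orbyt gets -8.
- Z → Nexon plays Alpha (best of 1, -4); Orbyt gets -9.
Maximizing over -3, -8, -9, Orbyt chooses X. Subgame-perfect outcome: (Beta, X) with payoffs (9, -3).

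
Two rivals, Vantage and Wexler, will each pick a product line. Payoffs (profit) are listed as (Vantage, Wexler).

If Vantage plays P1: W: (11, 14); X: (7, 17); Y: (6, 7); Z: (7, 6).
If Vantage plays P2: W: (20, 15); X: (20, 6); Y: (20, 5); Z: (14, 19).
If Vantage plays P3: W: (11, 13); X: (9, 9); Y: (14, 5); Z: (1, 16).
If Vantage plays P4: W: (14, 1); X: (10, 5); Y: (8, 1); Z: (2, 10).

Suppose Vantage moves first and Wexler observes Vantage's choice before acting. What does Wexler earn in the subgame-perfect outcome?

Solve by backward induction (Vantage leads).
- P1: BR = X, leader payoff 7.
- P2: BR = Z, leader payoff 14.
- P3: BR = Z, leader payoff 1.
- P4: BR = Z, leader payoff 2.
Among 7, 14, 1, 2, the best is 14 at P2. Subgame-perfect outcome: (P2, Z) with payoffs (14, 19).

19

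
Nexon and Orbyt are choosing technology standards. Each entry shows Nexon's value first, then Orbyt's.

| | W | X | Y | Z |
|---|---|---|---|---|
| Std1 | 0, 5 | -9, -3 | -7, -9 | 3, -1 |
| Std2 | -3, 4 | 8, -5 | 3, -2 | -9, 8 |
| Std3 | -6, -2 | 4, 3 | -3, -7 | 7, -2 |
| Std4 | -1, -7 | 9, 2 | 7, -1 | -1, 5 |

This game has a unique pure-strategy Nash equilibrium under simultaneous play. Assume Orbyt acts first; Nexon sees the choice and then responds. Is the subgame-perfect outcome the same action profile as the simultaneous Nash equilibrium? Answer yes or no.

Solve by backward induction (Orbyt leads).
- W: BR = Std1, leader payoff 5.
- X: BR = Std4, leader payoff 2.
- Y: BR = Std4, leader payoff -1.
- Z: BR = Std3, leader payoff -2.
Maximizing over 5, 2, -1, -2, Orbyt chooses W. Subgame-perfect outcome: (Std1, W) with payoffs (0, 5).
Under simultaneous play:
Nexon's best replies: W→Std1; X→Std4; Y→Std4; Z→Std3.
Orbyt's best replies: Std1→W; Std2→Z; Std3→X; Std4→Z.
The unique mutual best reply is (Std1, W), giving (0, 5).
Sequential outcome (Std1, W) coincides with the Nash profile (Std1, W).

yes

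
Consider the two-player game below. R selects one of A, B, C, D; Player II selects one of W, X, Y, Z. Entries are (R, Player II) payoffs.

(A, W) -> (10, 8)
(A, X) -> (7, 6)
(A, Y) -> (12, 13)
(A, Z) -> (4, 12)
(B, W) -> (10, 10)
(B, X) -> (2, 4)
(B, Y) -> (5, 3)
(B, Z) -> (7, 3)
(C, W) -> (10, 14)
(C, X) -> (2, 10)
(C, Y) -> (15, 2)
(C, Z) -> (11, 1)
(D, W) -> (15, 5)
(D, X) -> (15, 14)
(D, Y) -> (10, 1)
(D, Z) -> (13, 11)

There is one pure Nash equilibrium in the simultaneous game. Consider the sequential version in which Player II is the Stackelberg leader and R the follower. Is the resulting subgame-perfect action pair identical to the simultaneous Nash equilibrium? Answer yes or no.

yes

Backward induction with Player II moving first.
- W: R compares 10, 10, 10, 15 and picks D; Player II would get 5.
- X: R compares 7, 2, 2, 15 and picks D; Player II would get 14.
- Y: R compares 12, 5, 15, 10 and picks C; Player II would get 2.
- Z: R compares 4, 7, 11, 13 and picks D; Player II would get 11.
Maximizing over 5, 14, 2, 11, Player II chooses X. Subgame-perfect outcome: (D, X) with payoffs (15, 14).
Under simultaneous play:
R's best replies: W→D; X→D; Y→C; Z→D.
Player II's best replies: A→Y; B→W; C→W; D→X.
Only (D, X) has each player best-responding; Nash payoffs (15, 14).
Sequential outcome (D, X) coincides with the Nash profile (D, X).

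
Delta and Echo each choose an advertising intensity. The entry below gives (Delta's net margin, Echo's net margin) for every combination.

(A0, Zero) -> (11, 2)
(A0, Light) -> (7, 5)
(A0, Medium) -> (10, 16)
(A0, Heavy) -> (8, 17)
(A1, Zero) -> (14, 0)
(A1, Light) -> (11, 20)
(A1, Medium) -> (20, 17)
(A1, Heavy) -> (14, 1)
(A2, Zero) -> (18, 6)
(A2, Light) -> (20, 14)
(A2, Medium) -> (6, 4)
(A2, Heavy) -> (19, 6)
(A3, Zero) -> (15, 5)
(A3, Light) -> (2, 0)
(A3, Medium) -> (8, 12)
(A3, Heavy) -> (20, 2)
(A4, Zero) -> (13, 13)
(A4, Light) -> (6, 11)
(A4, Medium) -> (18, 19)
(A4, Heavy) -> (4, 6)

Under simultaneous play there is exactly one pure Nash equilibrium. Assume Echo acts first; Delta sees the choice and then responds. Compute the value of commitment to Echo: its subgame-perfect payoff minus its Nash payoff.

Delta best-responds to each possible Echo move:
- Zero → Delta plays A2 (best of 11, 14, 18, 15, 13); Echo gets 6.
- Light → Delta plays A2 (best of 7, 11, 20, 2, 6); Echo gets 14.
- Medium → Delta plays A1 (best of 10, 20, 6, 8, 18); Echo gets 17.
- Heavy → Delta plays A3 (best of 8, 14, 19, 20, 4); Echo gets 2.
Echo's induced payoffs are 6, 14, 17, 2, so Echo commits to Medium. Subgame-perfect outcome: (A1, Medium) with payoffs (20, 17).
Under simultaneous play:
Delta's best replies: Zero→A2; Light→A2; Medium→A1; Heavy→A3.
Echo's best replies: A0→Heavy; A1→Light; A2→Light; A3→Medium; A4→Medium.
The unique mutual best reply is (A2, Light), giving (20, 14).
Echo's commitment gain: 17 − 14 = 3.

3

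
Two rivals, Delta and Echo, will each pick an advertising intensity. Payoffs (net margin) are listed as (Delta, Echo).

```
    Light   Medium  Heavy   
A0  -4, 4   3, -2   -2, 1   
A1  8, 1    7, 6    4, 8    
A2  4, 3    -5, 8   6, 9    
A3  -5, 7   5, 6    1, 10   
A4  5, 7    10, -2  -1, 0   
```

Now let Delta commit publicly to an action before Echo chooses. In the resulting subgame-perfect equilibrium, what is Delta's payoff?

Echo best-responds to each possible Delta move:
- A0: Echo compares 4, -2, 1 and picks Light; Delta would get -4.
- A1: Echo compares 1, 6, 8 and picks Heavy; Delta would get 4.
- A2: Echo compares 3, 8, 9 and picks Heavy; Delta would get 6.
- A3: Echo compares 7, 6, 10 and picks Heavy; Delta would get 1.
- A4: Echo compares 7, -2, 0 and picks Light; Delta would get 5.
Delta's induced payoffs are -4, 4, 6, 1, 5, so Delta commits to A2. Subgame-perfect outcome: (A2, Heavy) with payoffs (6, 9).

6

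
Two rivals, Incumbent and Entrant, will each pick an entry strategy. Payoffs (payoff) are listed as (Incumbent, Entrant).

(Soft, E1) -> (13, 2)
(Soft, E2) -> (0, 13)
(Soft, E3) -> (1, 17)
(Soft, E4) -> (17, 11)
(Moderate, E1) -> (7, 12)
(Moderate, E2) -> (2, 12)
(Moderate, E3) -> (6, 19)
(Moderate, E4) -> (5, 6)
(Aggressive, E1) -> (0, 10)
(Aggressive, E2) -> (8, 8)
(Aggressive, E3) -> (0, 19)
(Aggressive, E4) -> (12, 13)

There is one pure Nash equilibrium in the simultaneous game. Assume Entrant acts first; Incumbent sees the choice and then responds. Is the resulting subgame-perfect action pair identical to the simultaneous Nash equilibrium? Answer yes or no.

Solve by backward induction (Entrant leads).
- E1: BR = Soft, leader payoff 2.
- E2: BR = Aggressive, leader payoff 8.
- E3: BR = Moderate, leader payoff 19.
- E4: BR = Soft, leader payoff 11.
Entrant's induced payoffs are 2, 8, 19, 11, so Entrant commits to E3. Subgame-perfect outcome: (Moderate, E3) with payoffs (6, 19).
Now find the simultaneous Nash equilibrium.
Incumbent's best replies: E1→Soft; E2→Aggressive; E3→Moderate; E4→Soft.
Entrant's best replies: Soft→E3; Moderate→E3; Aggressive→E3.
Only (Moderate, E3) has each player best-responding; Nash payoffs (6, 19).
Sequential outcome (Moderate, E3) coincides with the Nash profile (Moderate, E3).

yes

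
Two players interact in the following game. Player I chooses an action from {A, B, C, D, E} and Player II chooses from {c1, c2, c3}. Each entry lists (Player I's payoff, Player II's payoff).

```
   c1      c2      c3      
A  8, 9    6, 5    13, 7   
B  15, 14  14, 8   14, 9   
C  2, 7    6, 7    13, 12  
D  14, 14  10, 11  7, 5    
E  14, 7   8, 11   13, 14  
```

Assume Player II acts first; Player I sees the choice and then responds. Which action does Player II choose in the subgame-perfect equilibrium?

Work backward from Player I's decision.
- c1 → Player I plays B (best of 8, 15, 2, 14, 14); Player II gets 14.
- c2 → Player I plays B (best of 6, 14, 6, 10, 8); Player II gets 8.
- c3 → Player I plays B (best of 13, 14, 13, 7, 13); Player II gets 9.
Player II's induced payoffs are 14, 8, 9, so Player II commits to c1. Subgame-perfect outcome: (B, c1) with payoffs (15, 14).

c1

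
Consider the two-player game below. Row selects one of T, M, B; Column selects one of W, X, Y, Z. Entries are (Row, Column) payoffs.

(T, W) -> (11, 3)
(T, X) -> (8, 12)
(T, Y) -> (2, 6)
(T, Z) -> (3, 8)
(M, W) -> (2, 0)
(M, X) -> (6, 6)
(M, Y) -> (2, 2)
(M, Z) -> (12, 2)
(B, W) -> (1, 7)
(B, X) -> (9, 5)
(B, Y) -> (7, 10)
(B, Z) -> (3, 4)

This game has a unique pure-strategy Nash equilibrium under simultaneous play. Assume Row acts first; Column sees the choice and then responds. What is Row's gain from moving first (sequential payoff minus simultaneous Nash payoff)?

1

Backward induction with Row moving first.
- T → Column plays X (best of 3, 12, 6, 8); Row gets 8.
- M → Column plays X (best of 0, 6, 2, 2); Row gets 6.
- B → Column plays Y (best of 7, 5, 10, 4); Row gets 7.
Maximizing over 8, 6, 7, Row chooses T. Subgame-perfect outcome: (T, X) with payoffs (8, 12).
Under simultaneous play:
Row's best replies: W→T; X→B; Y→B; Z→M.
Column's best replies: T→X; M→X; B→Y.
Only (B, Y) has each player best-responding; Nash payoffs (7, 10).
Row's commitment gain: 8 − 7 = 1.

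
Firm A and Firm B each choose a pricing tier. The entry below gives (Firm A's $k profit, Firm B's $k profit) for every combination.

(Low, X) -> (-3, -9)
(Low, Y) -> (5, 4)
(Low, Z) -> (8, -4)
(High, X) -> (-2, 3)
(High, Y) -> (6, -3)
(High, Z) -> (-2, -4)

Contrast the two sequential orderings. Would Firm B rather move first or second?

second

If Firm A leads: Firm B's best replies are Low→Y, High→X; Firm A's induced payoffs 5, -2; outcome (Low, Y), payoffs (5, 4).
If Firm B leads: Firm A's best replies are X→High, Y→High, Z→Low; Firm B's induced payoffs 3, -3, -4; outcome (High, X), payoffs (-2, 3).
Firm B gets 3 moving first and 4 moving second, so Firm B prefers to move second.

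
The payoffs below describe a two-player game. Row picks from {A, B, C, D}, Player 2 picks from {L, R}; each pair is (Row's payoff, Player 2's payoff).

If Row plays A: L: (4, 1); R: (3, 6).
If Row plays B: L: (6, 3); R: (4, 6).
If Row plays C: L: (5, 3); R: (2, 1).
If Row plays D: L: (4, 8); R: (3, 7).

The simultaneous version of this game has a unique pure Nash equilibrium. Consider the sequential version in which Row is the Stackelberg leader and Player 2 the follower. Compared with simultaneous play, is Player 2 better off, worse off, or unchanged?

worse off

Backward induction with Row moving first.
- A: BR = R, leader payoff 3.
- B: BR = R, leader payoff 4.
- C: BR = L, leader payoff 5.
- D: BR = L, leader payoff 4.
Row's induced payoffs are 3, 4, 5, 4, so Row commits to C. Subgame-perfect outcome: (C, L) with payoffs (5, 3).
Under simultaneous play:
Row's best replies: L→B; R→B.
Player 2's best replies: A→R; B→R; C→L; D→L.
Only (B, R) has each player best-responding; Nash payoffs (4, 6).
Player 2 earns 3 sequentially versus 6 at the Nash outcome: worse off.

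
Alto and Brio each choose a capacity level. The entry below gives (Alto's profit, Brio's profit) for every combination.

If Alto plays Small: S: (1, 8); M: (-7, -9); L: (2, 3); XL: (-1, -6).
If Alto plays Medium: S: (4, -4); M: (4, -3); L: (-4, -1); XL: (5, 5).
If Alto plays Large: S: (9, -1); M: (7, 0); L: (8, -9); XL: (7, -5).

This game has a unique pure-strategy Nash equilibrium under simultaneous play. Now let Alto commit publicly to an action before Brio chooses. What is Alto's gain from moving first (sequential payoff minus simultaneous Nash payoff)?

0

Work backward from Brio's decision.
- Small: BR = S, leader payoff 1.
- Medium: BR = XL, leader payoff 5.
- Large: BR = M, leader payoff 7.
Maximizing over 1, 5, 7, Alto chooses Large. Subgame-perfect outcome: (Large, M) with payoffs (7, 0).
Now find the simultaneous Nash equilibrium.
Alto's best replies: S→Large; M→Large; L→Large; XL→Large.
Brio's best replies: Small→S; Medium→XL; Large→M.
The unique mutual best reply is (Large, M), giving (7, 0).
Alto's commitment gain: 7 − 7 = 0.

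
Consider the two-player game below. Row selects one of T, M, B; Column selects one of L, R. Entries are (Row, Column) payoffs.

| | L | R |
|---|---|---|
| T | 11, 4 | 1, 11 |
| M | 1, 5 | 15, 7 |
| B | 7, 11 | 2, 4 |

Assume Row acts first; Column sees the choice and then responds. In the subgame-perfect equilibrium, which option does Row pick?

Work backward from Column's decision.
- T: BR = R, leader payoff 1.
- M: BR = R, leader payoff 15.
- B: BR = L, leader payoff 7.
Maximizing over 1, 15, 7, Row chooses M. Subgame-perfect outcome: (M, R) with payoffs (15, 7).

M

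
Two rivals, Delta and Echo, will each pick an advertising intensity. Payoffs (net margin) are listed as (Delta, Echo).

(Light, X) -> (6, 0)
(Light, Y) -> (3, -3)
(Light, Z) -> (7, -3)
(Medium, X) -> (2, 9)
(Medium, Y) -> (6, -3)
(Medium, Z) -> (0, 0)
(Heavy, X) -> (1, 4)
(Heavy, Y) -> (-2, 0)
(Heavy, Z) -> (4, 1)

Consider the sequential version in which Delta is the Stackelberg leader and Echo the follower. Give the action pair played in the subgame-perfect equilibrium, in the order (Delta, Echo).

(Light, X)

Backward induction with Delta moving first.
- Light: BR = X, leader payoff 6.
- Medium: BR = X, leader payoff 2.
- Heavy: BR = X, leader payoff 1.
Delta's induced payoffs are 6, 2, 1, so Delta commits to Light. Subgame-perfect outcome: (Light, X) with payoffs (6, 0).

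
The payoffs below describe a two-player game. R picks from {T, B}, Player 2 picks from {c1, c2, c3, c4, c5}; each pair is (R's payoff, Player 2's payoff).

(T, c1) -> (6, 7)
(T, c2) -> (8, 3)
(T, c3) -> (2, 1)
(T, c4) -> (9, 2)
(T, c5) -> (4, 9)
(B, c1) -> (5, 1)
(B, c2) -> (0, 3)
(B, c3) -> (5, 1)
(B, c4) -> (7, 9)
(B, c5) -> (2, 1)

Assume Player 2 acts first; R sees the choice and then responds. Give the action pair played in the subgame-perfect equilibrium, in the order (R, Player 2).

(T, c5)

R best-responds to each possible Player 2 move:
- c1 → R plays T (best of 6, 5); Player 2 gets 7.
- c2 → R plays T (best of 8, 0); Player 2 gets 3.
- c3 → R plays B (best of 2, 5); Player 2 gets 1.
- c4 → R plays T (best of 9, 7); Player 2 gets 2.
- c5 → R plays T (best of 4, 2); Player 2 gets 9.
Among 7, 3, 1, 2, 9, the best is 9 at c5. Subgame-perfect outcome: (T, c5) with payoffs (4, 9).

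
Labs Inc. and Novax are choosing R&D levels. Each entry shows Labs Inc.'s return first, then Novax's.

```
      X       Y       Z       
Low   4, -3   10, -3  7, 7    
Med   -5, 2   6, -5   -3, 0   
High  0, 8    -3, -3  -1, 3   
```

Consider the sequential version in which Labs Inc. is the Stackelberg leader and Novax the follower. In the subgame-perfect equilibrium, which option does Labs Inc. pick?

Low

Work backward from Novax's decision.
- Low: Novax compares -3, -3, 7 and picks Z; Labs Inc. would get 7.
- Med: Novax compares 2, -5, 0 and picks X; Labs Inc. would get -5.
- High: Novax compares 8, -3, 3 and picks X; Labs Inc. would get 0.
Labs Inc.'s induced payoffs are 7, -5, 0, so Labs Inc. commits to Low. Subgame-perfect outcome: (Low, Z) with payoffs (7, 7).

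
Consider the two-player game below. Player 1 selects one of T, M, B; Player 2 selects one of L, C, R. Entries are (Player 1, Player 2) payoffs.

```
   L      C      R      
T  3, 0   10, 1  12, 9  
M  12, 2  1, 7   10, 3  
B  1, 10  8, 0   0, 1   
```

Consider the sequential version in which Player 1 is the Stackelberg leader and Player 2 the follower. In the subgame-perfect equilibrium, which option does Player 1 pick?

Backward induction with Player 1 moving first.
- T → Player 2 plays R (best of 0, 1, 9); Player 1 gets 12.
- M → Player 2 plays C (best of 2, 7, 3); Player 1 gets 1.
- B → Player 2 plays L (best of 10, 0, 1); Player 1 gets 1.
Maximizing over 12, 1, 1, Player 1 chooses T. Subgame-perfect outcome: (T, R) with payoffs (12, 9).

T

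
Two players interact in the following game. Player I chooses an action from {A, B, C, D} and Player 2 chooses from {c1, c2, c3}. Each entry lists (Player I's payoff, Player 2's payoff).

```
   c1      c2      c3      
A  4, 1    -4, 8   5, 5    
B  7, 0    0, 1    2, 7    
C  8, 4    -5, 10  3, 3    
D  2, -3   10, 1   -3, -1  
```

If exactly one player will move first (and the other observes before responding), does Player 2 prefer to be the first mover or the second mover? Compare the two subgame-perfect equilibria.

If Player I leads: Player 2's best replies are A→c2, B→c3, C→c2, D→c2; Player I's induced payoffs -4, 2, -5, 10; outcome (D, c2), payoffs (10, 1).
If Player 2 leads: Player I's best replies are c1→C, c2→D, c3→A; Player 2's induced payoffs 4, 1, 5; outcome (A, c3), payoffs (5, 5).
Player 2 gets 5 moving first and 1 moving second, so Player 2 prefers to move first.

first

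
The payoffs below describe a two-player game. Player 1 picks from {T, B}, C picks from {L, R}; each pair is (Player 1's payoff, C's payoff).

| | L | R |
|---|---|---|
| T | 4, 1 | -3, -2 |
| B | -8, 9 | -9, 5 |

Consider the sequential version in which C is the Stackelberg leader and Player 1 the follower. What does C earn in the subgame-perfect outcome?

1

Backward induction with C moving first.
- L → Player 1 plays T (best of 4, -8); C gets 1.
- R → Player 1 plays T (best of -3, -9); C gets -2.
Among 1, -2, the best is 1 at L. Subgame-perfect outcome: (T, L) with payoffs (4, 1).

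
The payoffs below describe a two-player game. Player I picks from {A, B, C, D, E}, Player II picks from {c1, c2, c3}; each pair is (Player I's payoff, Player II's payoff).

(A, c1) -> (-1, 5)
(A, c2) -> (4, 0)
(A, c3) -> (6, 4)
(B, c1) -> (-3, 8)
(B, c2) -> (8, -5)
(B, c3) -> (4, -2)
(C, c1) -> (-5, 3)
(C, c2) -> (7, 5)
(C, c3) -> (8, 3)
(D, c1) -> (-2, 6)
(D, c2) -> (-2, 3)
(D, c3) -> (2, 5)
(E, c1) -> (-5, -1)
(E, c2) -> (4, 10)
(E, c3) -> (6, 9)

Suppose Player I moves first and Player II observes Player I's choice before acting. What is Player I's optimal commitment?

C

Player II best-responds to each possible Player I move:
- A: BR = c1, leader payoff -1.
- B: BR = c1, leader payoff -3.
- C: BR = c2, leader payoff 7.
- D: BR = c1, leader payoff -2.
- E: BR = c2, leader payoff 4.
Among -1, -3, 7, -2, 4, the best is 7 at C. Subgame-perfect outcome: (C, c2) with payoffs (7, 5).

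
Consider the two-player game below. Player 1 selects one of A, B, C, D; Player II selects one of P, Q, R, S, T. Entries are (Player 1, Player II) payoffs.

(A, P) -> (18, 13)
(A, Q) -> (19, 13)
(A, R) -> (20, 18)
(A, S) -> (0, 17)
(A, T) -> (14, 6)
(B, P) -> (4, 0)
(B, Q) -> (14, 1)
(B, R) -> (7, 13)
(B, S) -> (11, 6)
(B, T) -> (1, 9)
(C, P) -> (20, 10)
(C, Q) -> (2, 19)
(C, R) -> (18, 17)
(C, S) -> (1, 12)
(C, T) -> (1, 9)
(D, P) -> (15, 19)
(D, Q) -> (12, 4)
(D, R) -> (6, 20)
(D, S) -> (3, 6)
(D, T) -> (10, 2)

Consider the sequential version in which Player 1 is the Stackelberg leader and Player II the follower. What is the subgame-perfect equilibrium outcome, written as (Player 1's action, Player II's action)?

Solve by backward induction (Player 1 leads).
- A: BR = R, leader payoff 20.
- B: BR = R, leader payoff 7.
- C: BR = Q, leader payoff 2.
- D: BR = R, leader payoff 6.
Player 1's induced payoffs are 20, 7, 2, 6, so Player 1 commits to A. Subgame-perfect outcome: (A, R) with payoffs (20, 18).

(A, R)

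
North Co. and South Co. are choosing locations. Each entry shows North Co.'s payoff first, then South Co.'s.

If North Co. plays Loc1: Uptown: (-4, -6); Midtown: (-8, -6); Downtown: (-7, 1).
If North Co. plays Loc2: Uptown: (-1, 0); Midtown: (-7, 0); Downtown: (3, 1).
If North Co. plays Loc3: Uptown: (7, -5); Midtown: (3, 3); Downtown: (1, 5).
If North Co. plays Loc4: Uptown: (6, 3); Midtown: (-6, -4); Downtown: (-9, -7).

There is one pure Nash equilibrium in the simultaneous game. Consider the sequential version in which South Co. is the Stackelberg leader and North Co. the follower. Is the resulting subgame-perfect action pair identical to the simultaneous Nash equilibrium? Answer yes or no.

no

Work backward from North Co.'s decision.
- Uptown → North Co. plays Loc3 (best of -4, -1, 7, 6); South Co. gets -5.
- Midtown → North Co. plays Loc3 (best of -8, -7, 3, -6); South Co. gets 3.
- Downtown → North Co. plays Loc2 (best of -7, 3, 1, -9); South Co. gets 1.
Among -5, 3, 1, the best is 3 at Midtown. Subgame-perfect outcome: (Loc3, Midtown) with payoffs (3, 3).
Now find the simultaneous Nash equilibrium.
North Co.'s best replies: Uptown→Loc3; Midtown→Loc3; Downtown→Loc2.
South Co.'s best replies: Loc1→Downtown; Loc2→Downtown; Loc3→Downtown; Loc4→Uptown.
Only (Loc2, Downtown) has each player best-responding; Nash payoffs (3, 1).
Sequential outcome (Loc3, Midtown) differs from the Nash profile (Loc2, Downtown).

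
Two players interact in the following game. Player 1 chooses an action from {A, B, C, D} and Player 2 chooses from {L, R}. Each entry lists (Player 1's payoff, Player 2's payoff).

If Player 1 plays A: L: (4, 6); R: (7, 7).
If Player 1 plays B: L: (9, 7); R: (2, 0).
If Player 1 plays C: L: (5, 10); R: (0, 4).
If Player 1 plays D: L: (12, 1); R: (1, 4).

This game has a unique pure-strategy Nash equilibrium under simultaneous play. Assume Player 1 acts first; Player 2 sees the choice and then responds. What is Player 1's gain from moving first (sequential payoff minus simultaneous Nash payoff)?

2

Solve by backward induction (Player 1 leads).
- A: Player 2 compares 6, 7 and picks R; Player 1 would get 7.
- B: Player 2 compares 7, 0 and picks L; Player 1 would get 9.
- C: Player 2 compares 10, 4 and picks L; Player 1 would get 5.
- D: Player 2 compares 1, 4 and picks R; Player 1 would get 1.
Maximizing over 7, 9, 5, 1, Player 1 chooses B. Subgame-perfect outcome: (B, L) with payoffs (9, 7).
Under simultaneous play:
Player 1's best replies: L→D; R→A.
Player 2's best replies: A→R; B→L; C→L; D→R.
Only (A, R) has each player best-responding; Nash payoffs (7, 7).
Player 1's commitment gain: 9 − 7 = 2.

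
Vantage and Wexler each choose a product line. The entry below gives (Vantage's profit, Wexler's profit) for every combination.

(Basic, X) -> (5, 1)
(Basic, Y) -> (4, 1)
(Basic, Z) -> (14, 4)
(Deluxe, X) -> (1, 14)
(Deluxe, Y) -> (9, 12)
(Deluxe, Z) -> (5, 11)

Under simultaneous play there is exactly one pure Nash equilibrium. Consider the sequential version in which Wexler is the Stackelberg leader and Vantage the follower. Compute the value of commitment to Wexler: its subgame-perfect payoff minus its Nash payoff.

8

Backward induction with Wexler moving first.
- X: Vantage compares 5, 1 and picks Basic; Wexler would get 1.
- Y: Vantage compares 4, 9 and picks Deluxe; Wexler would get 12.
- Z: Vantage compares 14, 5 and picks Basic; Wexler would get 4.
Wexler's induced payoffs are 1, 12, 4, so Wexler commits to Y. Subgame-perfect outcome: (Deluxe, Y) with payoffs (9, 12).
Under simultaneous play:
Vantage's best replies: X→Basic; Y→Deluxe; Z→Basic.
Wexler's best replies: Basic→Z; Deluxe→X.
Only (Basic, Z) has each player best-responding; Nash payoffs (14, 4).
Wexler's commitment gain: 12 − 4 = 8.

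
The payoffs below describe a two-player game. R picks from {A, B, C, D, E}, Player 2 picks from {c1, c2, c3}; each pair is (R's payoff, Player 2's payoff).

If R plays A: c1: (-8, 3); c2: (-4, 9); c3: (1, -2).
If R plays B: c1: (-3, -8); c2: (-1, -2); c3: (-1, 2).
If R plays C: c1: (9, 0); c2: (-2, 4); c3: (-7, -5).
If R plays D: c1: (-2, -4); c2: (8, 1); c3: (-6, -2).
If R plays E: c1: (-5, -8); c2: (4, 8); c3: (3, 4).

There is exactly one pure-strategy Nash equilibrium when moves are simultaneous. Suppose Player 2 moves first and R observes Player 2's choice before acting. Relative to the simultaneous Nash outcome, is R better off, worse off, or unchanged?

worse off

Solve by backward induction (Player 2 leads).
- c1: R compares -8, -3, 9, -2, -5 and picks C; Player 2 would get 0.
- c2: R compares -4, -1, -2, 8, 4 and picks D; Player 2 would get 1.
- c3: R compares 1, -1, -7, -6, 3 and picks E; Player 2 would get 4.
Maximizing over 0, 1, 4, Player 2 chooses c3. Subgame-perfect outcome: (E, c3) with payoffs (3, 4).
Now find the simultaneous Nash equilibrium.
R's best replies: c1→C; c2→D; c3→E.
Player 2's best replies: A→c2; B→c3; C→c2; D→c2; E→c2.
Only (D, c2) has each player best-responding; Nash payoffs (8, 1).
R earns 3 sequentially versus 8 at the Nash outcome: worse off.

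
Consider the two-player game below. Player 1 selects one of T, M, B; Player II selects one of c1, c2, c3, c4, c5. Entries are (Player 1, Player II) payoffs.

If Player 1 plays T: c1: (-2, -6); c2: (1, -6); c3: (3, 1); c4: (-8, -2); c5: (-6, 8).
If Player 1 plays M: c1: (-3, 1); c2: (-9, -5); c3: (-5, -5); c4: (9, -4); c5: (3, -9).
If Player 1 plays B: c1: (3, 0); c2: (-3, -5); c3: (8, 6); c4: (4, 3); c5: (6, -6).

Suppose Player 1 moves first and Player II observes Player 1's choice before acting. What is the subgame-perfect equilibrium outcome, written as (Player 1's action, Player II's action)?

Work backward from Player II's decision.
- T: Player II compares -6, -6, 1, -2, 8 and picks c5; Player 1 would get -6.
- M: Player II compares 1, -5, -5, -4, -9 and picks c1; Player 1 would get -3.
- B: Player II compares 0, -5, 6, 3, -6 and picks c3; Player 1 would get 8.
Among -6, -3, 8, the best is 8 at B. Subgame-perfect outcome: (B, c3) with payoffs (8, 6).

(B, c3)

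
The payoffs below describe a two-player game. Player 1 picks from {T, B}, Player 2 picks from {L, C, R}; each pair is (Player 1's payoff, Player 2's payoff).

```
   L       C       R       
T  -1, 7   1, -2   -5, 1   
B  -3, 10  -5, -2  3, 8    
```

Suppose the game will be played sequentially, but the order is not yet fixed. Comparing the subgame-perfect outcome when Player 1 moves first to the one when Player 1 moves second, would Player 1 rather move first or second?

second

If Player 1 leads: Player 2's best replies are T→L, B→L; Player 1's induced payoffs -1, -3; outcome (T, L), payoffs (-1, 7).
If Player 2 leads: Player 1's best replies are L→T, C→T, R→B; Player 2's induced payoffs 7, -2, 8; outcome (B, R), payoffs (3, 8).
Player 1 gets -1 moving first and 3 moving second, so Player 1 prefers to move second.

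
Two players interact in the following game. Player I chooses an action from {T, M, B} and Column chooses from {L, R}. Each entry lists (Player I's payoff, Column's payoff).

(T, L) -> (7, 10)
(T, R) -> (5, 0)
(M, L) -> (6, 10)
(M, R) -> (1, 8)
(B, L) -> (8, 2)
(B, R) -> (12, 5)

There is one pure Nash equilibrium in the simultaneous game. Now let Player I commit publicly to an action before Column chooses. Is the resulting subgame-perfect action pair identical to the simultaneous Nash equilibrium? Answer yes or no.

yes

Backward induction with Player I moving first.
- T → Column plays L (best of 10, 0); Player I gets 7.
- M → Column plays L (best of 10, 8); Player I gets 6.
- B → Column plays R (best of 2, 5); Player I gets 12.
Player I's induced payoffs are 7, 6, 12, so Player I commits to B. Subgame-perfect outcome: (B, R) with payoffs (12, 5).
Now find the simultaneous Nash equilibrium.
Player I's best replies: L→B; R→B.
Column's best replies: T→L; M→L; B→R.
The unique mutual best reply is (B, R), giving (12, 5).
Sequential outcome (B, R) coincides with the Nash profile (B, R).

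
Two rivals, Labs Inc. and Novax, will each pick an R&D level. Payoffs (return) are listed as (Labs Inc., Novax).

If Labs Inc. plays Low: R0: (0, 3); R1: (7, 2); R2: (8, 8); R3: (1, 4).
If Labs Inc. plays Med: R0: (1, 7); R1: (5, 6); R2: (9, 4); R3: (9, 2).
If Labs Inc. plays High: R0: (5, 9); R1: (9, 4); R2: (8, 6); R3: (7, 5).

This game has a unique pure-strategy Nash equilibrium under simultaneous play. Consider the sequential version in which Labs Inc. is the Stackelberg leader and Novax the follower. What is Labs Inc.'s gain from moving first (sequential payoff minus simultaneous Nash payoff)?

Work backward from Novax's decision.
- Low → Novax plays R2 (best of 3, 2, 8, 4); Labs Inc. gets 8.
- Med → Novax plays R0 (best of 7, 6, 4, 2); Labs Inc. gets 1.
- High → Novax plays R0 (best of 9, 4, 6, 5); Labs Inc. gets 5.
Labs Inc.'s induced payoffs are 8, 1, 5, so Labs Inc. commits to Low. Subgame-perfect outcome: (Low, R2) with payoffs (8, 8).
Now find the simultaneous Nash equilibrium.
Labs Inc.'s best replies: R0→High; R1→High; R2→Med; R3→Med.
Novax's best replies: Low→R2; Med→R0; High→R0.
Only (High, R0) has each player best-responding; Nash payoffs (5, 9).
Labs Inc.'s commitment gain: 8 − 5 = 3.

3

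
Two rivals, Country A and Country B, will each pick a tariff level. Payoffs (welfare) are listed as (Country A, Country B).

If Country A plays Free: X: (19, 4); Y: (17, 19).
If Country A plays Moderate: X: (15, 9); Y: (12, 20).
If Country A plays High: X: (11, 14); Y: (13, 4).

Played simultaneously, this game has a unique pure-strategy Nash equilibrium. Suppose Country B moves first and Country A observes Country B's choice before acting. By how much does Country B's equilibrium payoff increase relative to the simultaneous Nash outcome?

Country A best-responds to each possible Country B move:
- X → Country A plays Free (best of 19, 15, 11); Country B gets 4.
- Y → Country A plays Free (best of 17, 12, 13); Country B gets 19.
Among 4, 19, the best is 19 at Y. Subgame-perfect outcome: (Free, Y) with payoffs (17, 19).
Under simultaneous play:
Country A's best replies: X→Free; Y→Free.
Country B's best replies: Free→Y; Moderate→Y; High→X.
Only (Free, Y) has each player best-responding; Nash payoffs (17, 19).
Country B's commitment gain: 19 − 19 = 0.

0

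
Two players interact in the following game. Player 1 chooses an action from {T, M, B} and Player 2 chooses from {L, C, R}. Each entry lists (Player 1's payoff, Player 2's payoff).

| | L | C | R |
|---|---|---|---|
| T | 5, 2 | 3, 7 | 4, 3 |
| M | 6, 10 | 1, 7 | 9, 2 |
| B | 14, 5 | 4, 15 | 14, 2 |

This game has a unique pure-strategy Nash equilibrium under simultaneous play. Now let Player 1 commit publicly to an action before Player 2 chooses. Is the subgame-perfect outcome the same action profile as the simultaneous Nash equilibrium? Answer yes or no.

no

Backward induction with Player 1 moving first.
- T: Player 2 compares 2, 7, 3 and picks C; Player 1 would get 3.
- M: Player 2 compares 10, 7, 2 and picks L; Player 1 would get 6.
- B: Player 2 compares 5, 15, 2 and picks C; Player 1 would get 4.
Maximizing over 3, 6, 4, Player 1 chooses M. Subgame-perfect outcome: (M, L) with payoffs (6, 10).
For the simultaneous game, intersect best replies.
Player 1's best replies: L→B; C→B; R→B.
Player 2's best replies: T→C; M→L; B→C.
The unique mutual best reply is (B, C), giving (4, 15).
Sequential outcome (M, L) differs from the Nash profile (B, C).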